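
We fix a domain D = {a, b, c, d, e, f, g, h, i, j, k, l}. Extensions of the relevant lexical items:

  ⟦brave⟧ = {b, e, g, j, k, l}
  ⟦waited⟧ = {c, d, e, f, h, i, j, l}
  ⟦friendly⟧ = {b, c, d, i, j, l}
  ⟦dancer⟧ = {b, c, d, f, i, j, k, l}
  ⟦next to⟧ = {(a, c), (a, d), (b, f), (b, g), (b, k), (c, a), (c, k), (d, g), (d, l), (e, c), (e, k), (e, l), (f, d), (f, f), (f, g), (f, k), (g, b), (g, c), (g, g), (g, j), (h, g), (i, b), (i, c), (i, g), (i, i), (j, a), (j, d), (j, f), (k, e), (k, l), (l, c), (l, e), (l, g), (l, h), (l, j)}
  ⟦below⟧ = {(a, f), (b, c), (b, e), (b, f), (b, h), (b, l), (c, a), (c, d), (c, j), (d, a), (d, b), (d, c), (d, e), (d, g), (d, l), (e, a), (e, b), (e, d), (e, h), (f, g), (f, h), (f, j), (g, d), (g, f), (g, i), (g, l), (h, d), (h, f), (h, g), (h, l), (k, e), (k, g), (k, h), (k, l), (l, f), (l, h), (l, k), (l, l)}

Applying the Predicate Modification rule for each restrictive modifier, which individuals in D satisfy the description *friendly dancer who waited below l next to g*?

{d, l}

⟦who waited⟧ = ⟦waited⟧ = {c, d, e, f, h, i, j, l}
⟦below l⟧ = {x : ⟨x, l⟩ ∈ ⟦below⟧} = {b, d, g, h, k, l}
⟦next to g⟧ = {x : ⟨x, g⟩ ∈ ⟦next to⟧} = {b, d, f, g, h, i, l}
⟦dancer⟧ = {b, c, d, f, i, j, k, l}
… ∩ ⟦who waited⟧ = {b, c, d, f, i, j, k, l} ∩ {c, d, e, f, h, i, j, l} = {c, d, f, i, j, l}
… ∩ ⟦below l⟧ = {c, d, f, i, j, l} ∩ {b, d, g, h, k, l} = {d, l}
… ∩ ⟦next to g⟧ = {d, l} ∩ {b, d, f, g, h, i, l} = {d, l}
… ∩ ⟦friendly⟧ = {d, l} ∩ {b, c, d, i, j, l} = {d, l}
So ⟦friendly dancer who waited below l next to g⟧ = {d, l}.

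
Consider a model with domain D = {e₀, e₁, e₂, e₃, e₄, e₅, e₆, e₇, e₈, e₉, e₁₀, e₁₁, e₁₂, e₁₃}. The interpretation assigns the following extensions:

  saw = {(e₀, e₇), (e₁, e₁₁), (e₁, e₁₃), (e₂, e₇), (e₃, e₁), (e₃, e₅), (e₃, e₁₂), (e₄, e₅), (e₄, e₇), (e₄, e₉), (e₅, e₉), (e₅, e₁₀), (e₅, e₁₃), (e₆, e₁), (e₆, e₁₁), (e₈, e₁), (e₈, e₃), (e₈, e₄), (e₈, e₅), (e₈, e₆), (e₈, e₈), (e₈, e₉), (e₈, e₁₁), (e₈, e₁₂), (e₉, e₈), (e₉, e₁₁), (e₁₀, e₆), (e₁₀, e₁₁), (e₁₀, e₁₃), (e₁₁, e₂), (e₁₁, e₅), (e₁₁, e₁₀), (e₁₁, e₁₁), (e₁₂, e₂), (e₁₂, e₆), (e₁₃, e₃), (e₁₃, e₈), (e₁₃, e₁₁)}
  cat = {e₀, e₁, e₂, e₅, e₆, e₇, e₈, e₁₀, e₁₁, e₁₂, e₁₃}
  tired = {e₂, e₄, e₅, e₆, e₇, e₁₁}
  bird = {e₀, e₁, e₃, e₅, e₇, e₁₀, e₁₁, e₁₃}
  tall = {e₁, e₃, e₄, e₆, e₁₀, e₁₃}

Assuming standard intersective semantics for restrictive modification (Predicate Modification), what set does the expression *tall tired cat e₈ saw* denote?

{e₆}

⟦e₈ saw⟧ = {x : ⟨e₈, x⟩ ∈ ⟦saw⟧} = {e₁, e₃, e₄, e₅, e₆, e₈, e₉, e₁₁, e₁₂}
⟦cat⟧ = {e₀, e₁, e₂, e₅, e₆, e₇, e₈, e₁₀, e₁₁, e₁₂, e₁₃}
… ∩ ⟦e₈ saw⟧ = {e₀, e₁, e₂, e₅, e₆, e₇, e₈, e₁₀, e₁₁, e₁₂, e₁₃} ∩ {e₁, e₃, e₄, e₅, e₆, e₈, e₉, e₁₁, e₁₂} = {e₁, e₅, e₆, e₈, e₁₁, e₁₂}
… ∩ ⟦tall⟧ = {e₁, e₅, e₆, e₈, e₁₁, e₁₂} ∩ {e₁, e₃, e₄, e₆, e₁₀, e₁₃} = {e₁, e₆}
… ∩ ⟦tired⟧ = {e₁, e₆} ∩ {e₂, e₄, e₅, e₆, e₇, e₁₁} = {e₆}
So ⟦tall tired cat e₈ saw⟧ = {e₆}.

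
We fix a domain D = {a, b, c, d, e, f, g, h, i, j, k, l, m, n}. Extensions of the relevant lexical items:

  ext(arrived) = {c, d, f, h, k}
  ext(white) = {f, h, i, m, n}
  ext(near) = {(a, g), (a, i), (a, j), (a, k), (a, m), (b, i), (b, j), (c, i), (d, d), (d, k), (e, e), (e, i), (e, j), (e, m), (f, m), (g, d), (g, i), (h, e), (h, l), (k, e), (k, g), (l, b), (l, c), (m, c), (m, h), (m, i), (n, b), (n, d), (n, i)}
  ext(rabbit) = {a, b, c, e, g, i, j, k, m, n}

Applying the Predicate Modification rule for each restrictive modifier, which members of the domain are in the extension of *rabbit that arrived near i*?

{c}

⟦that arrived⟧ = ⟦arrived⟧ = {c, d, f, h, k}
⟦near i⟧ = {x : ⟨x, i⟩ ∈ ⟦near⟧} = {a, b, c, e, g, m, n}
⟦rabbit⟧ = {a, b, c, e, g, i, j, k, m, n}
… ∩ ⟦that arrived⟧ = {a, b, c, e, g, i, j, k, m, n} ∩ {c, d, f, h, k} = {c, k}
… ∩ ⟦near i⟧ = {c, k} ∩ {a, b, c, e, g, m, n} = {c}
So ⟦rabbit that arrived near i⟧ = {c}.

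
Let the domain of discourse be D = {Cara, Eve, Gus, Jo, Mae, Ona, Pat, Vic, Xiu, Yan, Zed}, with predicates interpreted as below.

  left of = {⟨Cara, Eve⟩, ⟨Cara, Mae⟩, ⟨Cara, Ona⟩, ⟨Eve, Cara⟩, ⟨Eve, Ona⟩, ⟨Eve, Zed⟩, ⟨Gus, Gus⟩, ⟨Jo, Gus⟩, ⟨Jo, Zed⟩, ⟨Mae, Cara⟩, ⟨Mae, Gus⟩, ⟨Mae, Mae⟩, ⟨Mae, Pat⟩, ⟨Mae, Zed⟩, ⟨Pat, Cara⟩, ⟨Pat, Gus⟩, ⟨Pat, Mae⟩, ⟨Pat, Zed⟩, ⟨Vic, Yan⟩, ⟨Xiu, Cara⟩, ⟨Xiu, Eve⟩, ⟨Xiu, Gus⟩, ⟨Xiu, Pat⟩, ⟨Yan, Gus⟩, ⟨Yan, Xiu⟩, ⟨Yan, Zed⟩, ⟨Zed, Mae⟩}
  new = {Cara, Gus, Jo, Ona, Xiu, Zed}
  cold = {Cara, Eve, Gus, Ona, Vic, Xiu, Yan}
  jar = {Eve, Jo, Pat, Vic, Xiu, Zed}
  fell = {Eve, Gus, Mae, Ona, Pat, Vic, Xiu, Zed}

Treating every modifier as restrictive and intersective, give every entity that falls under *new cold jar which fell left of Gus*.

⟦which fell⟧ = ⟦fell⟧ = {Eve, Gus, Mae, Ona, Pat, Vic, Xiu, Zed}
⟦left of Gus⟧ = {x : ⟨x, Gus⟩ ∈ ⟦left of⟧} = {Gus, Jo, Mae, Pat, Xiu, Yan}
⟦jar⟧ = {Eve, Jo, Pat, Vic, Xiu, Zed}
… ∩ ⟦which fell⟧ = {Eve, Jo, Pat, Vic, Xiu, Zed} ∩ {Eve, Gus, Mae, Ona, Pat, Vic, Xiu, Zed} = {Eve, Pat, Vic, Xiu, Zed}
… ∩ ⟦left of Gus⟧ = {Eve, Pat, Vic, Xiu, Zed} ∩ {Gus, Jo, Mae, Pat, Xiu, Yan} = {Pat, Xiu}
… ∩ ⟦new⟧ = {Pat, Xiu} ∩ {Cara, Gus, Jo, Ona, Xiu, Zed} = {Xiu}
… ∩ ⟦cold⟧ = {Xiu} ∩ {Cara, Eve, Gus, Ona, Vic, Xiu, Yan} = {Xiu}
So ⟦new cold jar which fell left of Gus⟧ = {Xiu}.

{Xiu}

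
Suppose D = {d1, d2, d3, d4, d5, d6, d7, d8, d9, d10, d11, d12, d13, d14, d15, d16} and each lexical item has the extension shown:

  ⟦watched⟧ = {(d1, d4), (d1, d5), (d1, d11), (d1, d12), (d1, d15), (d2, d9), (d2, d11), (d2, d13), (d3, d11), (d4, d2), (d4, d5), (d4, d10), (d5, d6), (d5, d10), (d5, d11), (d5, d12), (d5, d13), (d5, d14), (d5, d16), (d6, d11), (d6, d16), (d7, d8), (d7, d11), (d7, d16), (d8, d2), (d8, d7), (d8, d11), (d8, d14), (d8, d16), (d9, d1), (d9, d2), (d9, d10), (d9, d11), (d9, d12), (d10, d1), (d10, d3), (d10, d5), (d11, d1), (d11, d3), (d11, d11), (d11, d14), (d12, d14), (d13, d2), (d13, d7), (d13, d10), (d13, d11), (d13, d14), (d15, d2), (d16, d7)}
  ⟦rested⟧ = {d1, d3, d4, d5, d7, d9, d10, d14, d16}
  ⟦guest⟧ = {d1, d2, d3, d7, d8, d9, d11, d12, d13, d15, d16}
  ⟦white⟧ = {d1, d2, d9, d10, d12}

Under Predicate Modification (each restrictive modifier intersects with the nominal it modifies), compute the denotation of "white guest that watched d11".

{d1, d2, d9}

⟦that watched d11⟧ = {x : ⟨x, d11⟩ ∈ ⟦watched⟧} = {d1, d2, d3, d5, d6, d7, d8, d9, d11, d13}
⟦guest⟧ = {d1, d2, d3, d7, d8, d9, d11, d12, d13, d15, d16}
… ∩ ⟦that watched d11⟧ = {d1, d2, d3, d7, d8, d9, d11, d12, d13, d15, d16} ∩ {d1, d2, d3, d5, d6, d7, d8, d9, d11, d13} = {d1, d2, d3, d7, d8, d9, d11, d13}
… ∩ ⟦white⟧ = {d1, d2, d3, d7, d8, d9, d11, d13} ∩ {d1, d2, d9, d10, d12} = {d1, d2, d9}
So ⟦white guest that watched d11⟧ = {d1, d2, d9}.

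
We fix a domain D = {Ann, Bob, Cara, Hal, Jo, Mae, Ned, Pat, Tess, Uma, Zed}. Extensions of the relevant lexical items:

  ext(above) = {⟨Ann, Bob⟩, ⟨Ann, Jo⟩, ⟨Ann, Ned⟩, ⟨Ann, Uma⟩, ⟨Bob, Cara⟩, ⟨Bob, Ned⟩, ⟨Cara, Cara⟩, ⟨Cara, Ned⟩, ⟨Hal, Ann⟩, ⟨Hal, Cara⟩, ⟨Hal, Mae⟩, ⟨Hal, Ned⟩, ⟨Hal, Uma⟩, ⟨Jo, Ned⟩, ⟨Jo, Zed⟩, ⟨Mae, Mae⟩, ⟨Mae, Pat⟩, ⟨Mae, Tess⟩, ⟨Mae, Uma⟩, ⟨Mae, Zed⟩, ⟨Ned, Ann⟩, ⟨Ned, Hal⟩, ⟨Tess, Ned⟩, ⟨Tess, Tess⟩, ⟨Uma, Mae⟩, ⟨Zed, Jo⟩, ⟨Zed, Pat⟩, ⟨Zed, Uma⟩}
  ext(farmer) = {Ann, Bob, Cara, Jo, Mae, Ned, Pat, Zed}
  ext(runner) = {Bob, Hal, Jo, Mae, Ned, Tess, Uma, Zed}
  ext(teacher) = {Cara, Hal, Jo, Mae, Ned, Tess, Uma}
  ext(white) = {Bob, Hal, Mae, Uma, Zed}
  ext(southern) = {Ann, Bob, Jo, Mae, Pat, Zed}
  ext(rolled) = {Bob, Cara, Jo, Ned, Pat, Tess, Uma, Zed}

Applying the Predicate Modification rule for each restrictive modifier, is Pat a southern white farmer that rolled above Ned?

no

⟦that rolled⟧ = ⟦rolled⟧ = {Bob, Cara, Jo, Ned, Pat, Tess, Uma, Zed}
⟦above Ned⟧ = {x : ⟨x, Ned⟩ ∈ ⟦above⟧} = {Ann, Bob, Cara, Hal, Jo, Tess}
⟦farmer⟧ = {Ann, Bob, Cara, Jo, Mae, Ned, Pat, Zed}
… ∩ ⟦that rolled⟧ = {Ann, Bob, Cara, Jo, Mae, Ned, Pat, Zed} ∩ {Bob, Cara, Jo, Ned, Pat, Tess, Uma, Zed} = {Bob, Cara, Jo, Ned, Pat, Zed}
… ∩ ⟦above Ned⟧ = {Bob, Cara, Jo, Ned, Pat, Zed} ∩ {Ann, Bob, Cara, Hal, Jo, Tess} = {Bob, Cara, Jo}
… ∩ ⟦southern⟧ = {Bob, Cara, Jo} ∩ {Ann, Bob, Jo, Mae, Pat, Zed} = {Bob, Jo}
… ∩ ⟦white⟧ = {Bob, Jo} ∩ {Bob, Hal, Mae, Uma, Zed} = {Bob}
⟦southern white farmer that rolled above Ned⟧ = {Bob}; Pat ∉ this set.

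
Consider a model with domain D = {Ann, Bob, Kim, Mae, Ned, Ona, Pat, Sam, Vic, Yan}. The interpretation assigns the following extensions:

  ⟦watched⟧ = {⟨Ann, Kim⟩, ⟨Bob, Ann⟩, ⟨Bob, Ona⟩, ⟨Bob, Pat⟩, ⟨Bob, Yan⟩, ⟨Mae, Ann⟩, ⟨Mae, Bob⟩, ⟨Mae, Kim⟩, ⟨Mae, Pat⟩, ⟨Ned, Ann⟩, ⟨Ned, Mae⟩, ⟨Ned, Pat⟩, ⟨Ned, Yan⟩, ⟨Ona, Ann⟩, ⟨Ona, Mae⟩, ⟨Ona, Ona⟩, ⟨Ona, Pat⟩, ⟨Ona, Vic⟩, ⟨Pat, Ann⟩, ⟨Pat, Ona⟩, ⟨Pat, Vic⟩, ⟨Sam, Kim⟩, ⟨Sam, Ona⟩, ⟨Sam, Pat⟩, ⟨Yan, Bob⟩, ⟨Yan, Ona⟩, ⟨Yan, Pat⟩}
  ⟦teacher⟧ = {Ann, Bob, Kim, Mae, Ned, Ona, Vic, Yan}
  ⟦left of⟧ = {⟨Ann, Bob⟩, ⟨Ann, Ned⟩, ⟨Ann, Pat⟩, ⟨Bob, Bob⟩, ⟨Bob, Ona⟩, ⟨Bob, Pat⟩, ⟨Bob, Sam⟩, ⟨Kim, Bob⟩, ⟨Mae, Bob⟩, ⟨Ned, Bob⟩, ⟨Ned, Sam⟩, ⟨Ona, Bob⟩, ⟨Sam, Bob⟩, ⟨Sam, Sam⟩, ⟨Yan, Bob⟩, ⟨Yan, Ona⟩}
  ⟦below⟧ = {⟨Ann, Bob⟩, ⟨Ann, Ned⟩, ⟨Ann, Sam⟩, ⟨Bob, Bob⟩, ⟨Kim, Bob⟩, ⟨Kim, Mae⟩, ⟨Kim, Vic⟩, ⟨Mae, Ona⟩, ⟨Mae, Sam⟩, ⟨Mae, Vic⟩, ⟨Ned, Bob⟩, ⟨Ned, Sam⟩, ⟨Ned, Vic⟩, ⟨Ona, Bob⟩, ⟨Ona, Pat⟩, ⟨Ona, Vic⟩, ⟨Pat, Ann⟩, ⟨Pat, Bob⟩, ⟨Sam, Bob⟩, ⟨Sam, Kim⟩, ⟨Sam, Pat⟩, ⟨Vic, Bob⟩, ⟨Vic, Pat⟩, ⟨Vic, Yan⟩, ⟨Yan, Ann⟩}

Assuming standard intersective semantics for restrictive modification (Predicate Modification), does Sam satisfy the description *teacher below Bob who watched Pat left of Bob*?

⟦below Bob⟧ = {x : ⟨x, Bob⟩ ∈ ⟦below⟧} = {Ann, Bob, Kim, Ned, Ona, Pat, Sam, Vic}
⟦who watched Pat⟧ = {x : ⟨x, Pat⟩ ∈ ⟦watched⟧} = {Bob, Mae, Ned, Ona, Sam, Yan}
⟦left of Bob⟧ = {x : ⟨x, Bob⟩ ∈ ⟦left of⟧} = {Ann, Bob, Kim, Mae, Ned, Ona, Sam, Yan}
⟦teacher⟧ = {Ann, Bob, Kim, Mae, Ned, Ona, Vic, Yan}
… ∩ ⟦below Bob⟧ = {Ann, Bob, Kim, Mae, Ned, Ona, Vic, Yan} ∩ {Ann, Bob, Kim, Ned, Ona, Pat, Sam, Vic} = {Ann, Bob, Kim, Ned, Ona, Vic}
… ∩ ⟦who watched Pat⟧ = {Ann, Bob, Kim, Ned, Ona, Vic} ∩ {Bob, Mae, Ned, Ona, Sam, Yan} = {Bob, Ned, Ona}
… ∩ ⟦left of Bob⟧ = {Bob, Ned, Ona} ∩ {Ann, Bob, Kim, Mae, Ned, Ona, Sam, Yan} = {Bob, Ned, Ona}
⟦teacher below Bob who watched Pat left of Bob⟧ = {Bob, Ned, Ona}; Sam ∉ this set.

no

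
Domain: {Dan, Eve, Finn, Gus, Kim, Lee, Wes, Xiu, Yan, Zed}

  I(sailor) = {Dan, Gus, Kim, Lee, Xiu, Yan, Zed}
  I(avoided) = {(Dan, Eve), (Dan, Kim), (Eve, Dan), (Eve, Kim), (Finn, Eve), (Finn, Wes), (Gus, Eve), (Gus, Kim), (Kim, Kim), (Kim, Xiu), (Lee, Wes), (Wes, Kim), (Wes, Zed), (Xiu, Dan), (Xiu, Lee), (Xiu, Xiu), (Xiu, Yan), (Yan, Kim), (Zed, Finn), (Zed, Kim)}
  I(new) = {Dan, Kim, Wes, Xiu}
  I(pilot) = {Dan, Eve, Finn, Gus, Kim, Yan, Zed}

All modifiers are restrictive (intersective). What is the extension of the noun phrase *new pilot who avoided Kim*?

{Dan, Kim}

⟦who avoided Kim⟧ = {x : ⟨x, Kim⟩ ∈ ⟦avoided⟧} = {Dan, Eve, Gus, Kim, Wes, Yan, Zed}
⟦pilot⟧ = {Dan, Eve, Finn, Gus, Kim, Yan, Zed}
… ∩ ⟦who avoided Kim⟧ = {Dan, Eve, Finn, Gus, Kim, Yan, Zed} ∩ {Dan, Eve, Gus, Kim, Wes, Yan, Zed} = {Dan, Eve, Gus, Kim, Yan, Zed}
… ∩ ⟦new⟧ = {Dan, Eve, Gus, Kim, Yan, Zed} ∩ {Dan, Kim, Wes, Xiu} = {Dan, Kim}
So ⟦new pilot who avoided Kim⟧ = {Dan, Kim}.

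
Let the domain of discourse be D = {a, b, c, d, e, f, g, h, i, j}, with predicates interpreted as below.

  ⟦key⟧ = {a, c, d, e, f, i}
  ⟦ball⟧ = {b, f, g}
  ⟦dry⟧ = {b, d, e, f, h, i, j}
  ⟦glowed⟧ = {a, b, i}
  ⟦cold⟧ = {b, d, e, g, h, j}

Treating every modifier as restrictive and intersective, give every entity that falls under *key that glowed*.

⟦that glowed⟧ = ⟦glowed⟧ = {a, b, i}
⟦key⟧ = {a, c, d, e, f, i}
… ∩ ⟦that glowed⟧ = {a, c, d, e, f, i} ∩ {a, b, i} = {a, i}
So ⟦key that glowed⟧ = {a, i}.

{a, i}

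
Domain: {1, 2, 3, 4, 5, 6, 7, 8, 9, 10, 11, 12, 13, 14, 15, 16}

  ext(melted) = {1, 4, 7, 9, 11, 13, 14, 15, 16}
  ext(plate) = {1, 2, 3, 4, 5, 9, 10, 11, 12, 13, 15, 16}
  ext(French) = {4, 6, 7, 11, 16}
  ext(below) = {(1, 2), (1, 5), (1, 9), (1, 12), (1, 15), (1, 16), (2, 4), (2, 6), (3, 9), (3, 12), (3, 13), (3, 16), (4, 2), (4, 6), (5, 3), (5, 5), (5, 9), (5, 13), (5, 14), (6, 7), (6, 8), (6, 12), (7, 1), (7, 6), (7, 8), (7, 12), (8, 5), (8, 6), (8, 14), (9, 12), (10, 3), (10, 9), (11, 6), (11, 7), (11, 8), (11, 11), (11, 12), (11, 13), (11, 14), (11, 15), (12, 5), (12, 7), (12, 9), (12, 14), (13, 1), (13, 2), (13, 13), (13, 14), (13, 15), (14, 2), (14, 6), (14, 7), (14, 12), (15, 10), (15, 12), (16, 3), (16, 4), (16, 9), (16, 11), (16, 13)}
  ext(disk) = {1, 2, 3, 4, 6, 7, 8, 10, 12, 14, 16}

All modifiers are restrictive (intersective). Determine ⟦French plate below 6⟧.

{4, 11}

⟦below 6⟧ = {x : ⟨x, 6⟩ ∈ ⟦below⟧} = {2, 4, 7, 8, 11, 14}
⟦plate⟧ = {1, 2, 3, 4, 5, 9, 10, 11, 12, 13, 15, 16}
… ∩ ⟦below 6⟧ = {1, 2, 3, 4, 5, 9, 10, 11, 12, 13, 15, 16} ∩ {2, 4, 7, 8, 11, 14} = {2, 4, 11}
… ∩ ⟦French⟧ = {2, 4, 11} ∩ {4, 6, 7, 11, 16} = {4, 11}
So ⟦French plate below 6⟧ = {4, 11}.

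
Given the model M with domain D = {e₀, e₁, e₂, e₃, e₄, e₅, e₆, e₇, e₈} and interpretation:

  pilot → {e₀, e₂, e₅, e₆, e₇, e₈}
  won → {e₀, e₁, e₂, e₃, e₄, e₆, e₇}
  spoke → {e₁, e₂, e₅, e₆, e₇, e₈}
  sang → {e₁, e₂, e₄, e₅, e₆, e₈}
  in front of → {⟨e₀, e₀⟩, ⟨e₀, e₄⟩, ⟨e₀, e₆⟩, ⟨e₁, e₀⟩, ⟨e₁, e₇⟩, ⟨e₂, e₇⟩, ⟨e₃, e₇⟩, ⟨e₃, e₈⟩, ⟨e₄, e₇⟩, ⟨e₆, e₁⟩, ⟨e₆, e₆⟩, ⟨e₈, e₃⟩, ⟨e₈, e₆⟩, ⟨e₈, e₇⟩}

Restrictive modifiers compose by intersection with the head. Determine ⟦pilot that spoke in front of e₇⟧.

{e₂, e₈}

⟦that spoke⟧ = ⟦spoke⟧ = {e₁, e₂, e₅, e₆, e₇, e₈}
⟦in front of e₇⟧ = {x : ⟨x, e₇⟩ ∈ ⟦in front of⟧} = {e₁, e₂, e₃, e₄, e₈}
⟦pilot⟧ = {e₀, e₂, e₅, e₆, e₇, e₈}
… ∩ ⟦that spoke⟧ = {e₀, e₂, e₅, e₆, e₇, e₈} ∩ {e₁, e₂, e₅, e₆, e₇, e₈} = {e₂, e₅, e₆, e₇, e₈}
… ∩ ⟦in front of e₇⟧ = {e₂, e₅, e₆, e₇, e₈} ∩ {e₁, e₂, e₃, e₄, e₈} = {e₂, e₈}
So ⟦pilot that spoke in front of e₇⟧ = {e₂, e₈}.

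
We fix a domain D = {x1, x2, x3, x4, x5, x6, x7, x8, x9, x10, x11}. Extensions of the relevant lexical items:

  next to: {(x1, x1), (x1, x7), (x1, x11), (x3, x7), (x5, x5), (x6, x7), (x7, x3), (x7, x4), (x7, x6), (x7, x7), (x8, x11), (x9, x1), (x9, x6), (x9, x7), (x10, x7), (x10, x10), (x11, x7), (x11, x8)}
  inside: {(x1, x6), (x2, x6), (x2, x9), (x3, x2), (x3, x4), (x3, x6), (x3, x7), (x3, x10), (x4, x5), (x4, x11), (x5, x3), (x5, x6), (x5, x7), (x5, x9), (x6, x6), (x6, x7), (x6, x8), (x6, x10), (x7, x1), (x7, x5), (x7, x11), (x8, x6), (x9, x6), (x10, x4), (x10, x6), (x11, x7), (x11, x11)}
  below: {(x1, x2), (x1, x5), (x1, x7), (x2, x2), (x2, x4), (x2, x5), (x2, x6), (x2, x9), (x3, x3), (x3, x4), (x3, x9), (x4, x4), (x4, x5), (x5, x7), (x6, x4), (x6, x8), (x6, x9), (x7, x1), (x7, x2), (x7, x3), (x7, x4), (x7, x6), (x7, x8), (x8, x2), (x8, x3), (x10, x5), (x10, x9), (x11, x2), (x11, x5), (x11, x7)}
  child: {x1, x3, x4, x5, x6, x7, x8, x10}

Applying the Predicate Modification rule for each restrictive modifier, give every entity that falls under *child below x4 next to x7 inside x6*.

⟦below x4⟧ = {x : ⟨x, x4⟩ ∈ ⟦below⟧} = {x2, x3, x4, x6, x7}
⟦next to x7⟧ = {x : ⟨x, x7⟩ ∈ ⟦next to⟧} = {x1, x3, x6, x7, x9, x10, x11}
⟦inside x6⟧ = {x : ⟨x, x6⟩ ∈ ⟦inside⟧} = {x1, x2, x3, x5, x6, x8, x9, x10}
⟦child⟧ = {x1, x3, x4, x5, x6, x7, x8, x10}
… ∩ ⟦below x4⟧ = {x1, x3, x4, x5, x6, x7, x8, x10} ∩ {x2, x3, x4, x6, x7} = {x3, x4, x6, x7}
… ∩ ⟦next to x7⟧ = {x3, x4, x6, x7} ∩ {x1, x3, x6, x7, x9, x10, x11} = {x3, x6, x7}
… ∩ ⟦inside x6⟧ = {x3, x6, x7} ∩ {x1, x2, x3, x5, x6, x8, x9, x10} = {x3, x6}
So ⟦child below x4 next to x7 inside x6⟧ = {x3, x6}.

{x3, x6}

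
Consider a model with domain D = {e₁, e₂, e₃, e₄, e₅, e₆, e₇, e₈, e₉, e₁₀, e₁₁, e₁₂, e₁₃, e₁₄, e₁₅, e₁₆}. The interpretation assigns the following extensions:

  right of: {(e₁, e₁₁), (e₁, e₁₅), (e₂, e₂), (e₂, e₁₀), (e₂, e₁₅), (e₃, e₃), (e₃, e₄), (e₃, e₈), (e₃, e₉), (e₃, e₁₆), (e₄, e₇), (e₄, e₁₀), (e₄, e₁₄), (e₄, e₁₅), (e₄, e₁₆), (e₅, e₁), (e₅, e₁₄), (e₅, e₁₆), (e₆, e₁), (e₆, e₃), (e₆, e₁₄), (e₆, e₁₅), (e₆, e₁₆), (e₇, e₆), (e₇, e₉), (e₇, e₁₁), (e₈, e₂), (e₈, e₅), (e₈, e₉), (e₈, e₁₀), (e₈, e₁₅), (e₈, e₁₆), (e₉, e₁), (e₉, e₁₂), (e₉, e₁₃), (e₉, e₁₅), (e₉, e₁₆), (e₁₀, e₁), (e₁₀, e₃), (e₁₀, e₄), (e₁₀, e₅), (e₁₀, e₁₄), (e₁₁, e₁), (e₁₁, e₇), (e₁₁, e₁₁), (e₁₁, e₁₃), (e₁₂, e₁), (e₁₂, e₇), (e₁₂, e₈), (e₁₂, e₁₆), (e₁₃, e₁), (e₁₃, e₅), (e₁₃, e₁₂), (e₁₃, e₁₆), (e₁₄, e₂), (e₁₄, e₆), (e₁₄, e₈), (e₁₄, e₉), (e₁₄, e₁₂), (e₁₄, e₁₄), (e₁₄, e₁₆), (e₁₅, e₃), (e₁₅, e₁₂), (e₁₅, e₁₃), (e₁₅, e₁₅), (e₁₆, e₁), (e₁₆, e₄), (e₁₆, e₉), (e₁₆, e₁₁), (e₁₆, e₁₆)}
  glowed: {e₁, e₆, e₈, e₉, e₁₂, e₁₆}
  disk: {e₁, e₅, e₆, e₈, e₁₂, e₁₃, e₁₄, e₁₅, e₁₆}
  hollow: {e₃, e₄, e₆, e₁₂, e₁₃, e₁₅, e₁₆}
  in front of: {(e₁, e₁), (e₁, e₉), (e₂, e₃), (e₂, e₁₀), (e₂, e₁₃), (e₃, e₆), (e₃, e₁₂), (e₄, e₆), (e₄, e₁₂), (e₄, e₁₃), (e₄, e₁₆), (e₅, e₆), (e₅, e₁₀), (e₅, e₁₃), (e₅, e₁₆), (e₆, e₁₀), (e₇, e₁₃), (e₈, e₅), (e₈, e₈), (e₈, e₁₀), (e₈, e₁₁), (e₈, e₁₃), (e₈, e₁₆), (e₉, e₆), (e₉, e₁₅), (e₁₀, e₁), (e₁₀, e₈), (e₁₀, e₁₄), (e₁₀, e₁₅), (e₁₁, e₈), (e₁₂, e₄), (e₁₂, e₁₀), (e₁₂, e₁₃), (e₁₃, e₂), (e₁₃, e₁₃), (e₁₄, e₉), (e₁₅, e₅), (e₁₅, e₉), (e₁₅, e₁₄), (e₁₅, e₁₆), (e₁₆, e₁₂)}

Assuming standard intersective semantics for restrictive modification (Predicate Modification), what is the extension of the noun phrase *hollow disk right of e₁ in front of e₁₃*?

{e₁₂, e₁₃}

⟦right of e₁⟧ = {x : ⟨x, e₁⟩ ∈ ⟦right of⟧} = {e₅, e₆, e₉, e₁₀, e₁₁, e₁₂, e₁₃, e₁₆}
⟦in front of e₁₃⟧ = {x : ⟨x, e₁₃⟩ ∈ ⟦in front of⟧} = {e₂, e₄, e₅, e₇, e₈, e₁₂, e₁₃}
⟦disk⟧ = {e₁, e₅, e₆, e₈, e₁₂, e₁₃, e₁₄, e₁₅, e₁₆}
… ∩ ⟦right of e₁⟧ = {e₁, e₅, e₆, e₈, e₁₂, e₁₃, e₁₄, e₁₅, e₁₆} ∩ {e₅, e₆, e₉, e₁₀, e₁₁, e₁₂, e₁₃, e₁₆} = {e₅, e₆, e₁₂, e₁₃, e₁₆}
… ∩ ⟦in front of e₁₃⟧ = {e₅, e₆, e₁₂, e₁₃, e₁₆} ∩ {e₂, e₄, e₅, e₇, e₈, e₁₂, e₁₃} = {e₅, e₁₂, e₁₃}
… ∩ ⟦hollow⟧ = {e₅, e₁₂, e₁₃} ∩ {e₃, e₄, e₆, e₁₂, e₁₃, e₁₅, e₁₆} = {e₁₂, e₁₃}
So ⟦hollow disk right of e₁ in front of e₁₃⟧ = {e₁₂, e₁₃}.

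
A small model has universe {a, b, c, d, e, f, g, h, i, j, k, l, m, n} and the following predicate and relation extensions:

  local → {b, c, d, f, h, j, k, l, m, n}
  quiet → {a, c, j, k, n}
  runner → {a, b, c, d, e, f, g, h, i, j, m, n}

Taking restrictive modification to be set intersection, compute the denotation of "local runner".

⟦runner⟧ = {a, b, c, d, e, f, g, h, i, j, m, n}
… ∩ ⟦local⟧ = {a, b, c, d, e, f, g, h, i, j, m, n} ∩ {b, c, d, f, h, j, k, l, m, n} = {b, c, d, f, h, j, m, n}
So ⟦local runner⟧ = {b, c, d, f, h, j, m, n}.

{b, c, d, f, h, j, m, n}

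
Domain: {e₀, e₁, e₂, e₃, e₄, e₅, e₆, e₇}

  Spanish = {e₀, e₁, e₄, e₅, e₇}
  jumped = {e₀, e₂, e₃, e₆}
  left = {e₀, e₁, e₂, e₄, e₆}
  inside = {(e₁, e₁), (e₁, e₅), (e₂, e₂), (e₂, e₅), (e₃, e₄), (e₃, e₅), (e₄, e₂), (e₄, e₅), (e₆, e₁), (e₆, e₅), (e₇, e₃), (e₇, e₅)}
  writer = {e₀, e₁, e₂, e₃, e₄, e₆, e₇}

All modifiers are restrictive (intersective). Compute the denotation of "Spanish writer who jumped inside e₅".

⟦who jumped⟧ = ⟦jumped⟧ = {e₀, e₂, e₃, e₆}
⟦inside e₅⟧ = {x : ⟨x, e₅⟩ ∈ ⟦inside⟧} = {e₁, e₂, e₃, e₄, e₆, e₇}
⟦writer⟧ = {e₀, e₁, e₂, e₃, e₄, e₆, e₇}
… ∩ ⟦who jumped⟧ = {e₀, e₁, e₂, e₃, e₄, e₆, e₇} ∩ {e₀, e₂, e₃, e₆} = {e₀, e₂, e₃, e₆}
… ∩ ⟦inside e₅⟧ = {e₀, e₂, e₃, e₆} ∩ {e₁, e₂, e₃, e₄, e₆, e₇} = {e₂, e₃, e₆}
… ∩ ⟦Spanish⟧ = {e₂, e₃, e₆} ∩ {e₀, e₁, e₄, e₅, e₇} = ∅
So ⟦Spanish writer who jumped inside e₅⟧ = ∅.

∅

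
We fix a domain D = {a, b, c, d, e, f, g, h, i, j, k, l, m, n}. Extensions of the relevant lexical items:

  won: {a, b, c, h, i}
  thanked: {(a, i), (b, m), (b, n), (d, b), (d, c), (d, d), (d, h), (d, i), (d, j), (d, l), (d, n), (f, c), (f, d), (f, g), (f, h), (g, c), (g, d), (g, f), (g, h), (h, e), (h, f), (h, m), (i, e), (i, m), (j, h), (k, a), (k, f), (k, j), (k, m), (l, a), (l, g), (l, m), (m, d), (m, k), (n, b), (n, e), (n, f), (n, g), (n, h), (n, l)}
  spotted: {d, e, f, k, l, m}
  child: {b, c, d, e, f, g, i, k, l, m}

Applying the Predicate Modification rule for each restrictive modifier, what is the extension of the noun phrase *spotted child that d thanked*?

⟦that d thanked⟧ = {x : ⟨d, x⟩ ∈ ⟦thanked⟧} = {b, c, d, h, i, j, l, n}
⟦child⟧ = {b, c, d, e, f, g, i, k, l, m}
… ∩ ⟦that d thanked⟧ = {b, c, d, e, f, g, i, k, l, m} ∩ {b, c, d, h, i, j, l, n} = {b, c, d, i, l}
… ∩ ⟦spotted⟧ = {b, c, d, i, l} ∩ {d, e, f, k, l, m} = {d, l}
So ⟦spotted child that d thanked⟧ = {d, l}.

{d, l}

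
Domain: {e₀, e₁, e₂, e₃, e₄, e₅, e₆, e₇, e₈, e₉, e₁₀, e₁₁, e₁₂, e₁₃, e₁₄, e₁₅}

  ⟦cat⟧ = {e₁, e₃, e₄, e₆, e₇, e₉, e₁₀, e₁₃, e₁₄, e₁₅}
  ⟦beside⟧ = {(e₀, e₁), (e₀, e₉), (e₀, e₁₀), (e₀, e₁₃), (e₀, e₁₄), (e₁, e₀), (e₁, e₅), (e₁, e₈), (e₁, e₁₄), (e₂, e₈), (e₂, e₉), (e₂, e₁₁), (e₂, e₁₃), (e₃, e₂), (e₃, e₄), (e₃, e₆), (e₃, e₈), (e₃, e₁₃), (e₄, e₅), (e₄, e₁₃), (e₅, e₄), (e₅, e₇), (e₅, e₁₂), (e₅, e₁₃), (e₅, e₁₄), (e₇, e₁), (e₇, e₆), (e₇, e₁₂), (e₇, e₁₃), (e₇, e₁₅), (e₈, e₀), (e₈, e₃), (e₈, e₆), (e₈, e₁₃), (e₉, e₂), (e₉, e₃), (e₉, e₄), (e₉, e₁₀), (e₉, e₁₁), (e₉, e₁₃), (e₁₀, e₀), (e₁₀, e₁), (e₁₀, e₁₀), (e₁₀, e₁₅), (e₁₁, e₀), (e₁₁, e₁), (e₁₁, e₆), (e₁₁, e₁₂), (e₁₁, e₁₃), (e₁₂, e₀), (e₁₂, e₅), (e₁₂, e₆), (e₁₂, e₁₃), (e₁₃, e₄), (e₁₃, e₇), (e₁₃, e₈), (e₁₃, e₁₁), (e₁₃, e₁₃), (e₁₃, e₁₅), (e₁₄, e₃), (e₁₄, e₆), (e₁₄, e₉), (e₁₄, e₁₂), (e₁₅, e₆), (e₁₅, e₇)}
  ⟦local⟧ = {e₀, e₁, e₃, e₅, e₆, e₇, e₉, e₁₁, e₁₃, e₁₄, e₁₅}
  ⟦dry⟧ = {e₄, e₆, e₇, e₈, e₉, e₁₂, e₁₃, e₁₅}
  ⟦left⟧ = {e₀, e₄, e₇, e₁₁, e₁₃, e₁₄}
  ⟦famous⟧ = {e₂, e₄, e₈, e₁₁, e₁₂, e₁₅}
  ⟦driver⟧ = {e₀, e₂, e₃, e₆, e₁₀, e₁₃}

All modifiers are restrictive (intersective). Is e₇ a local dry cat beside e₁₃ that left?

⟦beside e₁₃⟧ = {x : ⟨x, e₁₃⟩ ∈ ⟦beside⟧} = {e₀, e₂, e₃, e₄, e₅, e₇, e₈, e₉, e₁₁, e₁₂, e₁₃}
⟦that left⟧ = ⟦left⟧ = {e₀, e₄, e₇, e₁₁, e₁₃, e₁₄}
⟦cat⟧ = {e₁, e₃, e₄, e₆, e₇, e₉, e₁₀, e₁₃, e₁₄, e₁₅}
… ∩ ⟦beside e₁₃⟧ = {e₁, e₃, e₄, e₆, e₇, e₉, e₁₀, e₁₃, e₁₄, e₁₅} ∩ {e₀, e₂, e₃, e₄, e₅, e₇, e₈, e₉, e₁₁, e₁₂, e₁₃} = {e₃, e₄, e₇, e₉, e₁₃}
… ∩ ⟦that left⟧ = {e₃, e₄, e₇, e₉, e₁₃} ∩ {e₀, e₄, e₇, e₁₁, e₁₃, e₁₄} = {e₄, e₇, e₁₃}
… ∩ ⟦local⟧ = {e₄, e₇, e₁₃} ∩ {e₀, e₁, e₃, e₅, e₆, e₇, e₉, e₁₁, e₁₃, e₁₄, e₁₅} = {e₇, e₁₃}
… ∩ ⟦dry⟧ = {e₇, e₁₃} ∩ {e₄, e₆, e₇, e₈, e₉, e₁₂, e₁₃, e₁₅} = {e₇, e₁₃}
⟦local dry cat beside e₁₃ that left⟧ = {e₇, e₁₃}; e₇ ∈ this set.

yes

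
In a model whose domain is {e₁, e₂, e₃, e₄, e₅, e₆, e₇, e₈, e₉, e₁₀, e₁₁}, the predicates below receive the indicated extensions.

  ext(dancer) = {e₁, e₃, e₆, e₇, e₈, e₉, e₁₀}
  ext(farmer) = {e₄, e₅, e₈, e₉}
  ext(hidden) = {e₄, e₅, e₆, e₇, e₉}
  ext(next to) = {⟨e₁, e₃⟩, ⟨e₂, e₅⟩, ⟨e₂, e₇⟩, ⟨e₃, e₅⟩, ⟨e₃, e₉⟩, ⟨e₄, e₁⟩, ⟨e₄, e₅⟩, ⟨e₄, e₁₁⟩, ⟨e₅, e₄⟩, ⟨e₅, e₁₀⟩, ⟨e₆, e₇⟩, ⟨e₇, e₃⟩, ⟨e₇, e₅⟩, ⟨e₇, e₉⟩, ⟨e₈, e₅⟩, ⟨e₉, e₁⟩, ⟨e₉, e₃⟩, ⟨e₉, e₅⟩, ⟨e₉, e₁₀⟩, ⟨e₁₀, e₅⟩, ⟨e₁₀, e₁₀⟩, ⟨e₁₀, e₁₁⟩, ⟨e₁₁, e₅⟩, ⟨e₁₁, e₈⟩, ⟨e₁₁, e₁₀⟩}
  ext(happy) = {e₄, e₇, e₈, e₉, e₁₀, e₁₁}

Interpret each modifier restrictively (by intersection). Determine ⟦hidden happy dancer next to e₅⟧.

{e₇, e₉}

⟦next to e₅⟧ = {x : ⟨x, e₅⟩ ∈ ⟦next to⟧} = {e₂, e₃, e₄, e₇, e₈, e₉, e₁₀, e₁₁}
⟦dancer⟧ = {e₁, e₃, e₆, e₇, e₈, e₉, e₁₀}
… ∩ ⟦next to e₅⟧ = {e₁, e₃, e₆, e₇, e₈, e₉, e₁₀} ∩ {e₂, e₃, e₄, e₇, e₈, e₉, e₁₀, e₁₁} = {e₃, e₇, e₈, e₉, e₁₀}
… ∩ ⟦hidden⟧ = {e₃, e₇, e₈, e₉, e₁₀} ∩ {e₄, e₅, e₆, e₇, e₉} = {e₇, e₉}
… ∩ ⟦happy⟧ = {e₇, e₉} ∩ {e₄, e₇, e₈, e₉, e₁₀, e₁₁} = {e₇, e₉}
So ⟦hidden happy dancer next to e₅⟧ = {e₇, e₉}.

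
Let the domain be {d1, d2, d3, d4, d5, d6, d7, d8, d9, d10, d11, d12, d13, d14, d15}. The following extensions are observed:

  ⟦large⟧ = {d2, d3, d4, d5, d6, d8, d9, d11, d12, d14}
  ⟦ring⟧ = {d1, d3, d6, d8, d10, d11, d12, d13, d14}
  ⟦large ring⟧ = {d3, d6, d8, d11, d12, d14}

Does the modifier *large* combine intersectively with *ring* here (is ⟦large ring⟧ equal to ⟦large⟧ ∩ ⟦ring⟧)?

⟦large⟧ ∩ ⟦ring⟧ = {d2, d3, d4, d5, d6, d8, d9, d11, d12, d14} ∩ {d1, d3, d6, d8, d10, d11, d12, d13, d14} = {d3, d6, d8, d11, d12, d14}
Observed ⟦large ring⟧ = {d3, d6, d8, d11, d12, d14}.
These coincide, so the modifier is intersective here.

yes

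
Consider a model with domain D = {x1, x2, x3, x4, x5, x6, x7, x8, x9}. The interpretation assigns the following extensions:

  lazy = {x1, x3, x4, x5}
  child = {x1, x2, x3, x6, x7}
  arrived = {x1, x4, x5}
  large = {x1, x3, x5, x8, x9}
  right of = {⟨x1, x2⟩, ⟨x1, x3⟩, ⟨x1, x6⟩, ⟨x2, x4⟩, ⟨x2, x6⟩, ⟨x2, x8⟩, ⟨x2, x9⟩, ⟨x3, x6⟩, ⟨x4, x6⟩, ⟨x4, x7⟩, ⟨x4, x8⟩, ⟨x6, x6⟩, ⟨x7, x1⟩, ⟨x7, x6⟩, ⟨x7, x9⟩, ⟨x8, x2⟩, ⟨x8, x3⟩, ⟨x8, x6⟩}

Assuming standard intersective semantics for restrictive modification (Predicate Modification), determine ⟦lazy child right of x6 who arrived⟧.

⟦right of x6⟧ = {x : ⟨x, x6⟩ ∈ ⟦right of⟧} = {x1, x2, x3, x4, x6, x7, x8}
⟦who arrived⟧ = ⟦arrived⟧ = {x1, x4, x5}
⟦child⟧ = {x1, x2, x3, x6, x7}
… ∩ ⟦right of x6⟧ = {x1, x2, x3, x6, x7} ∩ {x1, x2, x3, x4, x6, x7, x8} = {x1, x2, x3, x6, x7}
… ∩ ⟦who arrived⟧ = {x1, x2, x3, x6, x7} ∩ {x1, x4, x5} = {x1}
… ∩ ⟦lazy⟧ = {x1} ∩ {x1, x3, x4, x5} = {x1}
So ⟦lazy child right of x6 who arrived⟧ = {x1}.

{x1}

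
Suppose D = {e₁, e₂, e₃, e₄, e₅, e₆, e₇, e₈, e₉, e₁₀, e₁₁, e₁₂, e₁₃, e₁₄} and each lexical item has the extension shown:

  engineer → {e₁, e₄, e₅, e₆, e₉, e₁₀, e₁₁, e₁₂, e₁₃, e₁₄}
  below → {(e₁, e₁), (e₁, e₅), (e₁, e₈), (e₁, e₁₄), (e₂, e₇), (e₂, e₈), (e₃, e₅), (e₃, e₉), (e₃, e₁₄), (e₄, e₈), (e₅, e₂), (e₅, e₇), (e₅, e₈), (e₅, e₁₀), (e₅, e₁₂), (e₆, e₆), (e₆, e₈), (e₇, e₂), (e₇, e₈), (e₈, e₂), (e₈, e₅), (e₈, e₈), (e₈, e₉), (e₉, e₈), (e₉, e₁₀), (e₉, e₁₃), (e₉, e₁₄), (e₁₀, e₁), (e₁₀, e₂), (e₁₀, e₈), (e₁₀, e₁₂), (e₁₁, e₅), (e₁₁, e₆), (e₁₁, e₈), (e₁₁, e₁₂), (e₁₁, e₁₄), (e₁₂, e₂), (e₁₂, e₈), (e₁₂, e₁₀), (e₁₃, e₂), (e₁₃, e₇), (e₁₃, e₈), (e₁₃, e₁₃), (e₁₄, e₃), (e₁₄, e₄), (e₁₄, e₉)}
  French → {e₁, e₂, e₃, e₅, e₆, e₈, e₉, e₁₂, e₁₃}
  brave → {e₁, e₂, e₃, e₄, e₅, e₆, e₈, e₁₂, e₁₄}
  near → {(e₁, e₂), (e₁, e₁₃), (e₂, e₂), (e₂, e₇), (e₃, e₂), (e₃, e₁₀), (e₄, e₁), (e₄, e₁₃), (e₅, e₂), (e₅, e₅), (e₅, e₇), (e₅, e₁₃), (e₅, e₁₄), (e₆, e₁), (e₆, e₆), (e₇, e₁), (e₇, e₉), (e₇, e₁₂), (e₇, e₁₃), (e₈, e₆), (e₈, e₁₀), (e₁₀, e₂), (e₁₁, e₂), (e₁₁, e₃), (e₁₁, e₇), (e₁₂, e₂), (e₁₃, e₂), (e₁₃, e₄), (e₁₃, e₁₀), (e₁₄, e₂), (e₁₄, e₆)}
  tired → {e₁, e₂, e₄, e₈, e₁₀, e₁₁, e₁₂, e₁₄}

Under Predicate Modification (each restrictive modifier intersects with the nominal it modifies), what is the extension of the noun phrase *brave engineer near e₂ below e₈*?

{e₁, e₅, e₁₂}

⟦near e₂⟧ = {x : ⟨x, e₂⟩ ∈ ⟦near⟧} = {e₁, e₂, e₃, e₅, e₁₀, e₁₁, e₁₂, e₁₃, e₁₄}
⟦below e₈⟧ = {x : ⟨x, e₈⟩ ∈ ⟦below⟧} = {e₁, e₂, e₄, e₅, e₆, e₇, e₈, e₉, e₁₀, e₁₁, e₁₂, e₁₃}
⟦engineer⟧ = {e₁, e₄, e₅, e₆, e₉, e₁₀, e₁₁, e₁₂, e₁₃, e₁₄}
… ∩ ⟦near e₂⟧ = {e₁, e₄, e₅, e₆, e₉, e₁₀, e₁₁, e₁₂, e₁₃, e₁₄} ∩ {e₁, e₂, e₃, e₅, e₁₀, e₁₁, e₁₂, e₁₃, e₁₄} = {e₁, e₅, e₁₀, e₁₁, e₁₂, e₁₃, e₁₄}
… ∩ ⟦below e₈⟧ = {e₁, e₅, e₁₀, e₁₁, e₁₂, e₁₃, e₁₄} ∩ {e₁, e₂, e₄, e₅, e₆, e₇, e₈, e₉, e₁₀, e₁₁, e₁₂, e₁₃} = {e₁, e₅, e₁₀, e₁₁, e₁₂, e₁₃}
… ∩ ⟦brave⟧ = {e₁, e₅, e₁₀, e₁₁, e₁₂, e₁₃} ∩ {e₁, e₂, e₃, e₄, e₅, e₆, e₈, e₁₂, e₁₄} = {e₁, e₅, e₁₂}
So ⟦brave engineer near e₂ below e₈⟧ = {e₁, e₅, e₁₂}.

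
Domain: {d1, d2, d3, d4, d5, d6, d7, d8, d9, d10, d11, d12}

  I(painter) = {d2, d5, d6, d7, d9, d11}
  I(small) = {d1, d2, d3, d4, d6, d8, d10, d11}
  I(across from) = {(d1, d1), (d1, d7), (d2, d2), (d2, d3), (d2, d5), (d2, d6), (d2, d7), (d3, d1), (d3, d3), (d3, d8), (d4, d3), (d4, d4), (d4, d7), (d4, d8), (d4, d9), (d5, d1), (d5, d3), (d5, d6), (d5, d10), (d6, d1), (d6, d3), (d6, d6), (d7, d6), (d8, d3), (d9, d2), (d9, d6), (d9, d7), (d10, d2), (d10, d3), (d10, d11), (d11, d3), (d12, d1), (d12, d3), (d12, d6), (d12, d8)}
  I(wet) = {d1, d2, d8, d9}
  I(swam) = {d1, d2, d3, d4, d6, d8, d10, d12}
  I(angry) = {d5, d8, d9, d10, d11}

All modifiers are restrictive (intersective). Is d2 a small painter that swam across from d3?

⟦that swam⟧ = ⟦swam⟧ = {d1, d2, d3, d4, d6, d8, d10, d12}
⟦across from d3⟧ = {x : ⟨x, d3⟩ ∈ ⟦across from⟧} = {d2, d3, d4, d5, d6, d8, d10, d11, d12}
⟦painter⟧ = {d2, d5, d6, d7, d9, d11}
… ∩ ⟦that swam⟧ = {d2, d5, d6, d7, d9, d11} ∩ {d1, d2, d3, d4, d6, d8, d10, d12} = {d2, d6}
… ∩ ⟦across from d3⟧ = {d2, d6} ∩ {d2, d3, d4, d5, d6, d8, d10, d11, d12} = {d2, d6}
… ∩ ⟦small⟧ = {d2, d6} ∩ {d1, d2, d3, d4, d6, d8, d10, d11} = {d2, d6}
⟦small painter that swam across from d3⟧ = {d2, d6}; d2 ∈ this set.

yes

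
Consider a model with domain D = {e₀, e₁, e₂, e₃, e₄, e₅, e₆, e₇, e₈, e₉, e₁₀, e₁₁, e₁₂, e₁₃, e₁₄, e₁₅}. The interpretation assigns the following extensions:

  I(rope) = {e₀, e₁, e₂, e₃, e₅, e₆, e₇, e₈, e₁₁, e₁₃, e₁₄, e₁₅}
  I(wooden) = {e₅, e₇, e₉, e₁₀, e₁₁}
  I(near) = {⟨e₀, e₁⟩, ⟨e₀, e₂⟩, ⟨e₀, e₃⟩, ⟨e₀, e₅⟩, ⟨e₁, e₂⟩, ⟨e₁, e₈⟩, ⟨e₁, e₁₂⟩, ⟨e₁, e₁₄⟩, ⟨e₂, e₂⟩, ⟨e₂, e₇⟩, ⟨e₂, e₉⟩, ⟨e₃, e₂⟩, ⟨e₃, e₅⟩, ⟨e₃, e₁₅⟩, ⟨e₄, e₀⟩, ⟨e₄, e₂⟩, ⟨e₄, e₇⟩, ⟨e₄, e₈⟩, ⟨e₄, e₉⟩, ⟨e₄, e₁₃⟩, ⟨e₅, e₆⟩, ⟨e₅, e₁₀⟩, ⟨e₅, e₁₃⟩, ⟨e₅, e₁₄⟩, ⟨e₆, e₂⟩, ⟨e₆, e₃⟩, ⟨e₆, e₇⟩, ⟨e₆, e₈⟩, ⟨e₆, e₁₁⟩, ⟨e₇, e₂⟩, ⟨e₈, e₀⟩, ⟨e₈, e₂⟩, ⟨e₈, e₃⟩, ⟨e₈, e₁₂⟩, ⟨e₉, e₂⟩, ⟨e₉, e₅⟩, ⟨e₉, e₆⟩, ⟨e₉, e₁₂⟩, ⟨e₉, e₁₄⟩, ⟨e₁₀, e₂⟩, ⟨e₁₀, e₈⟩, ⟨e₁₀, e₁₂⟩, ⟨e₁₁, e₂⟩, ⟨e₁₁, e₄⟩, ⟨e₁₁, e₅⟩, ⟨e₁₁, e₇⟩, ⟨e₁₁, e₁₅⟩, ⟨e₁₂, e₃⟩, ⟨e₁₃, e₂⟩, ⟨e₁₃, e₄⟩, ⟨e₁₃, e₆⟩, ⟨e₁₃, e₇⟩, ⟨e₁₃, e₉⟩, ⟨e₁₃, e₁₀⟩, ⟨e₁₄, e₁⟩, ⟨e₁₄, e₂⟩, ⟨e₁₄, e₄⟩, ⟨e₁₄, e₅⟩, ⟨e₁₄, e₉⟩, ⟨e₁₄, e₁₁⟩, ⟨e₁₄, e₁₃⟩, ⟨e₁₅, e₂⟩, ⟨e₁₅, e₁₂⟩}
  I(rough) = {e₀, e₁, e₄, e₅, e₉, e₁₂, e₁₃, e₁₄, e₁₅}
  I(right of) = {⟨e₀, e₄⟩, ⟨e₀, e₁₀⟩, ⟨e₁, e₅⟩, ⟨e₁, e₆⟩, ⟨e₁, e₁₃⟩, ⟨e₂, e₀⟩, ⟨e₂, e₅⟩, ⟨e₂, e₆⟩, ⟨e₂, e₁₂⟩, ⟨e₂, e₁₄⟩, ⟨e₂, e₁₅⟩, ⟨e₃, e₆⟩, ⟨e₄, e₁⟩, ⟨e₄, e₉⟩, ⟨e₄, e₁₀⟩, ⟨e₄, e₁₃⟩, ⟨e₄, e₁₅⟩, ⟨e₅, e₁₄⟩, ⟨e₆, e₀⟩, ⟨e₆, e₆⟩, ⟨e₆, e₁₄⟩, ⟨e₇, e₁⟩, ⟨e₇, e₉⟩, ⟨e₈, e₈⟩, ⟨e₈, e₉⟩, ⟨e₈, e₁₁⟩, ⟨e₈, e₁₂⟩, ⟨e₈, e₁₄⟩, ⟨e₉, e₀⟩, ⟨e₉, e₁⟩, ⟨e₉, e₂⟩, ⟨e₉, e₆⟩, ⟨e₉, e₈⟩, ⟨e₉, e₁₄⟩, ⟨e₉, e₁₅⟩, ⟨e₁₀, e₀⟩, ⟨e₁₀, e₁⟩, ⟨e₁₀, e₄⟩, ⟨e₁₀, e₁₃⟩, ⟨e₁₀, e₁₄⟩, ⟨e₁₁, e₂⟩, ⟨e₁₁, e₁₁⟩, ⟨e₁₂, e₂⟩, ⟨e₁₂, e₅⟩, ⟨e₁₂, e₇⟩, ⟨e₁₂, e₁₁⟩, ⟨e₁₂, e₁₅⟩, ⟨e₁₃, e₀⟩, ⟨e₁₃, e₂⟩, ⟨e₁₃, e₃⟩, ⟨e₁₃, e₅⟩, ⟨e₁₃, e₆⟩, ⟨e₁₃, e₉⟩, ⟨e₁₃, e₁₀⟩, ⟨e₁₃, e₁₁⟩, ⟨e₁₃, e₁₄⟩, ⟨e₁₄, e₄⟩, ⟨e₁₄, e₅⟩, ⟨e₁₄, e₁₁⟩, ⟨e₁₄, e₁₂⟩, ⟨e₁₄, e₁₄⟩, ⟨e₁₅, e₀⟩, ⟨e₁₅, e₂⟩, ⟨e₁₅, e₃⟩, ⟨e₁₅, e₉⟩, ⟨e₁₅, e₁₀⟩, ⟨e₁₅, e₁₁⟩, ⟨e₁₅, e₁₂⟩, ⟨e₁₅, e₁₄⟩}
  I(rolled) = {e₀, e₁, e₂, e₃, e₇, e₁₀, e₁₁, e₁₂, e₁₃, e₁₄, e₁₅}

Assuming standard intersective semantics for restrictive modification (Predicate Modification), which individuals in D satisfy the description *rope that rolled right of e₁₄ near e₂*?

{e₂, e₁₃, e₁₄, e₁₅}

⟦that rolled⟧ = ⟦rolled⟧ = {e₀, e₁, e₂, e₃, e₇, e₁₀, e₁₁, e₁₂, e₁₃, e₁₄, e₁₅}
⟦right of e₁₄⟧ = {x : ⟨x, e₁₄⟩ ∈ ⟦right of⟧} = {e₂, e₅, e₆, e₈, e₉, e₁₀, e₁₃, e₁₄, e₁₅}
⟦near e₂⟧ = {x : ⟨x, e₂⟩ ∈ ⟦near⟧} = {e₀, e₁, e₂, e₃, e₄, e₆, e₇, e₈, e₉, e₁₀, e₁₁, e₁₃, e₁₄, e₁₅}
⟦rope⟧ = {e₀, e₁, e₂, e₃, e₅, e₆, e₇, e₈, e₁₁, e₁₃, e₁₄, e₁₅}
… ∩ ⟦that rolled⟧ = {e₀, e₁, e₂, e₃, e₅, e₆, e₇, e₈, e₁₁, e₁₃, e₁₄, e₁₅} ∩ {e₀, e₁, e₂, e₃, e₇, e₁₀, e₁₁, e₁₂, e₁₃, e₁₄, e₁₅} = {e₀, e₁, e₂, e₃, e₇, e₁₁, e₁₃, e₁₄, e₁₅}
… ∩ ⟦right of e₁₄⟧ = {e₀, e₁, e₂, e₃, e₇, e₁₁, e₁₃, e₁₄, e₁₅} ∩ {e₂, e₅, e₆, e₈, e₉, e₁₀, e₁₃, e₁₄, e₁₅} = {e₂, e₁₃, e₁₄, e₁₅}
… ∩ ⟦near e₂⟧ = {e₂, e₁₃, e₁₄, e₁₅} ∩ {e₀, e₁, e₂, e₃, e₄, e₆, e₇, e₈, e₉, e₁₀, e₁₁, e₁₃, e₁₄, e₁₅} = {e₂, e₁₃, e₁₄, e₁₅}
So ⟦rope that rolled right of e₁₄ near e₂⟧ = {e₂, e₁₃, e₁₄, e₁₅}.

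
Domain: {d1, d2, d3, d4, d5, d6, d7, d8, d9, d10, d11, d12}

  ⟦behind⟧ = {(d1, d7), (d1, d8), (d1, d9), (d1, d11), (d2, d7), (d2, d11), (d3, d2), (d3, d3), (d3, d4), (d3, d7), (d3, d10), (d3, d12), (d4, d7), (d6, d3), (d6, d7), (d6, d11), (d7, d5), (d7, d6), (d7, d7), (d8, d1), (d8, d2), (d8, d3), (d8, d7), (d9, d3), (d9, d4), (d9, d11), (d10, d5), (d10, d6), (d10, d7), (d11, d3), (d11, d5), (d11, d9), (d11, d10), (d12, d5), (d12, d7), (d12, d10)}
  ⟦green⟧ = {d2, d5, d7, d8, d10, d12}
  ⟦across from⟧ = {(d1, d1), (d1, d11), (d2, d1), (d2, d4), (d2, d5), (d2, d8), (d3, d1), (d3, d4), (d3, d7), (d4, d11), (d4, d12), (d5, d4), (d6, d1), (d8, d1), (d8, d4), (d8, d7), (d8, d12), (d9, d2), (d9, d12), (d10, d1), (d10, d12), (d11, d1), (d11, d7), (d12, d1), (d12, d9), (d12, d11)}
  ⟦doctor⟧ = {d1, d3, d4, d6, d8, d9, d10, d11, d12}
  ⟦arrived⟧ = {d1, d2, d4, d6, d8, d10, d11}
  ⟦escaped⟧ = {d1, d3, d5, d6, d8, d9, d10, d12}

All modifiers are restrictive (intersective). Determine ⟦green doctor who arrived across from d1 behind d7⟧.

⟦who arrived⟧ = ⟦arrived⟧ = {d1, d2, d4, d6, d8, d10, d11}
⟦across from d1⟧ = {x : ⟨x, d1⟩ ∈ ⟦across from⟧} = {d1, d2, d3, d6, d8, d10, d11, d12}
⟦behind d7⟧ = {x : ⟨x, d7⟩ ∈ ⟦behind⟧} = {d1, d2, d3, d4, d6, d7, d8, d10, d12}
⟦doctor⟧ = {d1, d3, d4, d6, d8, d9, d10, d11, d12}
… ∩ ⟦who arrived⟧ = {d1, d3, d4, d6, d8, d9, d10, d11, d12} ∩ {d1, d2, d4, d6, d8, d10, d11} = {d1, d4, d6, d8, d10, d11}
… ∩ ⟦across from d1⟧ = {d1, d4, d6, d8, d10, d11} ∩ {d1, d2, d3, d6, d8, d10, d11, d12} = {d1, d6, d8, d10, d11}
… ∩ ⟦behind d7⟧ = {d1, d6, d8, d10, d11} ∩ {d1, d2, d3, d4, d6, d7, d8, d10, d12} = {d1, d6, d8, d10}
… ∩ ⟦green⟧ = {d1, d6, d8, d10} ∩ {d2, d5, d7, d8, d10, d12} = {d8, d10}
So ⟦green doctor who arrived across from d1 behind d7⟧ = {d8, d10}.

{d8, d10}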